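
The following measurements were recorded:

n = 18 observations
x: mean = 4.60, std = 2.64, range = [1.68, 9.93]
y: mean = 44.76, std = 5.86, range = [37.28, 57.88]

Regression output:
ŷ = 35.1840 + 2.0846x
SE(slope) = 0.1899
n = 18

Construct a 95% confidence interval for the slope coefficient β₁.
The 95% CI for β₁ is (1.6820, 2.4872)

Confidence interval for the slope:

The 95% CI for β₁ is: β̂₁ ± t*(α/2, n-2) × SE(β̂₁)

Step 1: Find critical t-value
- Confidence level = 0.95
- Degrees of freedom = n - 2 = 18 - 2 = 16
- t*(α/2, 16) = 2.1199

Step 2: Calculate margin of error
Margin = 2.1199 × 0.1899 = 0.4026

Step 3: Construct interval
CI = 2.0846 ± 0.4026
CI = (1.6820, 2.4872)

Interpretation: intervals built this way capture the true β₁ in 95% of repeated samples; here the plausible range for the per-unit effect of x on y is 1.6820 to 2.4872.
Since 0 is outside the interval, a two-sided test at α = 0.05 would reject H₀: β₁ = 0.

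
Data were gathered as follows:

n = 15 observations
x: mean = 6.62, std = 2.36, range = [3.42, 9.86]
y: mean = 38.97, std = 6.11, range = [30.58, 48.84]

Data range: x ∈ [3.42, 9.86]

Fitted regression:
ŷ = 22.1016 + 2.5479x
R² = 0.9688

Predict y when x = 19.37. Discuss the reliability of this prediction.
ŷ = 71.4544 (extrapolation — x = 19.37 lies outside [3.42, 9.86], so reliability is low).

Prediction calculation:
ŷ = 22.1016 + 2.5479 × 19.37
ŷ = 71.4544

Reliability:
- Data range: x ∈ [3.42, 9.86]
- Prediction point: x = 19.37 is 9.51 units above the observed range → this is EXTRAPOLATION, not interpolation

Why that matters here:
- Real relationships often flatten, saturate, or turn nonlinear at extremes
- The linear relationship may not hold outside the observed range
- The standard error of prediction grows with (x − x̄)², and x = 19.37 is far from x̄ = 6.62

Report the number if required, but flag clearly that it is an extrapolation.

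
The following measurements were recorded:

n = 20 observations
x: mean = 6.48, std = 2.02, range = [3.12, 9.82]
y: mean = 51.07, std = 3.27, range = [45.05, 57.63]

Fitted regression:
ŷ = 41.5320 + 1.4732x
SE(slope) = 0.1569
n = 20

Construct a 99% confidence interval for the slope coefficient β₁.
The 99% CI for β₁ is (1.0216, 1.9248)

Confidence interval for the slope:

The 99% CI for β₁ is: β̂₁ ± t*(α/2, n-2) × SE(β̂₁)

Step 1: Find critical t-value
- Confidence level = 0.99
- Degrees of freedom = n - 2 = 20 - 2 = 18
- t*(α/2, 18) = 2.8784

Step 2: Calculate margin of error
Margin = 2.8784 × 0.1569 = 0.4516

Step 3: Construct interval
CI = 1.4732 ± 0.4516
CI = (1.0216, 1.9248)

Interpretation: intervals built this way capture the true β₁ in 99% of repeated samples; here the plausible range for the per-unit effect of x on y is 1.0216 to 1.9248.
Both endpoints are positive, so the data support a genuinely positive slope at this confidence level.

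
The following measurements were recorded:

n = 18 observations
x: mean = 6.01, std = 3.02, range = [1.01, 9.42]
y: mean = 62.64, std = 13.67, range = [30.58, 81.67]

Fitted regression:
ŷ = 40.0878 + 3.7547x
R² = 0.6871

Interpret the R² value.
About 68.71% of the variability in y is accounted for by the regression on x (R² = 0.6871) — a moderate linear fit.

R² = 1 − SS_res/SS_tot compares the residual scatter to the total scatter of y about its mean.

Here R² = 0.6871:
- Explained: 68.71% of the variation in y
- Unexplained (residual): 100% − 68.71% = 31.29%
- Rule of thumb (below 0.3 weak; 0.3 to below 0.7 moderate; 0.7 and above strong) → moderate

Calculation: R² = 1 − (SS_res / SS_tot), where SS_res is the sum of squared residuals and SS_tot the total sum of squares.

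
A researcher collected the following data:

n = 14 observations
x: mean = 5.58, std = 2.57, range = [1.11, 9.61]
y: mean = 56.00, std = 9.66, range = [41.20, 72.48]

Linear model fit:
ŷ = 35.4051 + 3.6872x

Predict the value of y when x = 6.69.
ŷ = 60.0725

x = 6.69 lies inside the observed range [1.11, 9.61], so the fitted equation applies directly:

ŷ = 35.4051 + 3.6872 × 6.69
ŷ = 35.4051 + 24.6674
ŷ = 60.0725

This is a point prediction; actual observations scatter around it by roughly the residual standard deviation.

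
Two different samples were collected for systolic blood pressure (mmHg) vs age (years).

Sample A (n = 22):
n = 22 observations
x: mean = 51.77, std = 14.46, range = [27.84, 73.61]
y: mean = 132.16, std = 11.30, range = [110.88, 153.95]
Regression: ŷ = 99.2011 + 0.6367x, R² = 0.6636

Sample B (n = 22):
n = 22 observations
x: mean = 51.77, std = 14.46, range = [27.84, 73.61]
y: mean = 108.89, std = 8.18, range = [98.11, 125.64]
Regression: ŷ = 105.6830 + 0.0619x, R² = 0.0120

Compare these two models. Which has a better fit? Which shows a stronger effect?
Model A has the better fit (R² = 0.6636 vs 0.0120). Model A shows the stronger effect (|β₁| = 0.6367 vs 0.0619).

Model Comparison:

Which explains more variance? (R²)
- Model A: R² = 0.6636 → 66.36% of variance in blood pressure explained
- Model B: R² = 0.0120 → 1.20% of variance in blood pressure explained
- 0.6636 > 0.0120 → Model A has the better fit

Effect size (slope magnitude):
- Model A: β₁ = 0.6367 → predicted blood pressure rises 0.6367 mmHg per additional year of age
- Model B: β₁ = 0.0619 → predicted blood pressure rises 0.0619 mmHg per additional year of age
- |0.6367| > |0.0619| → Model A shows the stronger marginal effect

Notes:
- A steeper slope doesn't make a better model if the scatter around the line is large.
- The two samples could reflect different populations, time periods, or measurement quality.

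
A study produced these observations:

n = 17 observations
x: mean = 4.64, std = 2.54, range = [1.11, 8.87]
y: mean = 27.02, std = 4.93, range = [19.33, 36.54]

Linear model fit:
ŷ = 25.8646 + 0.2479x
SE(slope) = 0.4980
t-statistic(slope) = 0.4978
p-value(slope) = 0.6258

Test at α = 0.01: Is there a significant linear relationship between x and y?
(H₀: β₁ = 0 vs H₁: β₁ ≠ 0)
Fail to reject H₀: p-value = 0.6258 ≥ α = 0.01. The linear relationship is not significant at the 1% level.

Hypothesis test for the slope coefficient:

H₀: β₁ = 0 (no linear relationship)
H₁: β₁ ≠ 0 (linear relationship exists)

Test statistic: t = β̂₁ / SE(β̂₁) = 0.2479 / 0.4980 = 0.4978

p = 0.6258: how often a slope estimate this far from 0 (in SE units) would arise by chance if β₁ were truly 0.

Decision rule: reject H₀ if p-value < α.
p-value = 0.6258 ≥ α = 0.01 → fail to reject H₀.

At α = 0.01 the data do not provide convincing evidence of a nonzero slope.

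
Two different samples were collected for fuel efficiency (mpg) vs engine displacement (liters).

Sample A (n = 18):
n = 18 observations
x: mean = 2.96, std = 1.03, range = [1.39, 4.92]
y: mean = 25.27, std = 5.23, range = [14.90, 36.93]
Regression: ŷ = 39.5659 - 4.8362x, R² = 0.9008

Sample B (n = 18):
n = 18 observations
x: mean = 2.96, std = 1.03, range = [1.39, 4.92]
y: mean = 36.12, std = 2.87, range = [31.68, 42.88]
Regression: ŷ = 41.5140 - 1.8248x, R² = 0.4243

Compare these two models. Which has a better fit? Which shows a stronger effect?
Model A has the better fit (R² = 0.9008 vs 0.4243). Model A shows the stronger effect (|β₁| = 4.8362 vs 1.8248).

Model Comparison:

Goodness of fit (R²):
- Model A: R² = 0.9008 → 90.08% of variance in fuel efficiency explained
- Model B: R² = 0.4243 → 42.43% of variance in fuel efficiency explained
- 0.9008 > 0.4243 → Model A has the better fit

Which has the larger per-liter effect? (|β₁|)
- Model A: β₁ = -4.8362 → predicted fuel efficiency falls 4.8362 mpg per additional liter of engine displacement
- Model B: β₁ = -1.8248 → predicted fuel efficiency falls 1.8248 mpg per additional liter of engine displacement
- |-4.8362| > |-1.8248| → Model A shows the stronger marginal effect

Notes:
- R² measures how tightly points cluster around the line; β₁ measures how steep the line is — they answer different questions.
- A better fit (higher R²) doesn't necessarily mean a more important relationship.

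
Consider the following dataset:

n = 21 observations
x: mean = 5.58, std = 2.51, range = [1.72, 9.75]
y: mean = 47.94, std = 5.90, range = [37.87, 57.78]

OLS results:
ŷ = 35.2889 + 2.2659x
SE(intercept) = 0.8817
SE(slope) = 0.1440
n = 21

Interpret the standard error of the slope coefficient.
The slope 2.2659 is pinned down to within about ±0.1440 (one SE) by these data — relative uncertainty 6.4%, i.e. precise.

SE(β̂₁) = 0.1440 says: if we drew many samples of n = 21 from the same population and refit each time, the fitted slopes would scatter with a standard deviation of roughly 0.1440 around the true β₁.

Relative precision:
- SE / |β̂₁| = 0.1440 / 2.2659 = 6.4%
- Rule of thumb (under 20%: precise; 20% to under 50%: moderately precise; 50% or more: imprecise) → precise

Rough 95% range (±2 SE): 2.2659 ± 0.2880 → (1.9779, 2.5539).

What drives SE(β̂₁): larger n (here n = 21) → smaller SE; more residual scatter → larger SE; wider spread of x values → smaller SE.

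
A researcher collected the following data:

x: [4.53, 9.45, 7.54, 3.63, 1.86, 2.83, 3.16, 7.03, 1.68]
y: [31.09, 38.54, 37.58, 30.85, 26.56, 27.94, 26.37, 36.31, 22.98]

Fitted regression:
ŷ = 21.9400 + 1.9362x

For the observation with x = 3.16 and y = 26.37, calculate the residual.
Residual = -1.6884

The residual is the difference between the actual value and the predicted value:

Residual = y - ŷ

Step 1: Calculate predicted value
ŷ = 21.9400 + 1.9362 × 3.16
ŷ = 28.0584

Step 2: Calculate residual
Residual = 26.37 - 28.0584
Residual = -1.6884

The residual is negative, so the observed y = 26.37 sits below the regression line (the line overestimates it by 1.6884).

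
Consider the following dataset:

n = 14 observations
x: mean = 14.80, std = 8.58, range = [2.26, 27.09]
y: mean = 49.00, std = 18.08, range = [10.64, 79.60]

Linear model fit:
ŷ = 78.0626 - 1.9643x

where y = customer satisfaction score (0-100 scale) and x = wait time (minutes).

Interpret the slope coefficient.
An increase of one minute in wait time is associated with a 1.9643 points decrease in predicted satisfaction score.

The slope coefficient β₁ = -1.9643 represents the marginal effect of wait time on satisfaction score.

Interpretation:
- Wait time up by 1 minute → predicted satisfaction score decreases by 1.9643 points
- The effect is assumed constant over the observed range of x (linearity)
- The sign (−) gives the direction; the magnitude 1.9643 gives the size of the effect per minute

The intercept β₀ = 78.0626 is the predicted satisfaction score when wait time = 0; since the smallest observed x is 2.26, this is an extrapolation and mainly anchors the line.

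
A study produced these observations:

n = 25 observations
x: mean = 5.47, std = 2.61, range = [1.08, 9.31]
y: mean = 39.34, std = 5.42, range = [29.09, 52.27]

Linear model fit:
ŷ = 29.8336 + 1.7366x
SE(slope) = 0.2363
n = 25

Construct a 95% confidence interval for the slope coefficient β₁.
The 95% CI for β₁ is (1.2478, 2.2254)

Confidence interval for the slope:

The 95% CI for β₁ is: β̂₁ ± t*(α/2, n-2) × SE(β̂₁)

Step 1: Find critical t-value
- Confidence level = 0.95
- Degrees of freedom = n - 2 = 25 - 2 = 23
- t*(α/2, 23) = 2.0687

Step 2: Calculate margin of error
Margin = 2.0687 × 0.2363 = 0.4888

Step 3: Construct interval
CI = 1.7366 ± 0.4888
CI = (1.2478, 2.2254)

Interpretation: each one-unit increase in x is associated with a change in mean y of between 1.2478 and 2.2254, with 95% confidence.
The interval does not include 0, suggesting a significant linear relationship.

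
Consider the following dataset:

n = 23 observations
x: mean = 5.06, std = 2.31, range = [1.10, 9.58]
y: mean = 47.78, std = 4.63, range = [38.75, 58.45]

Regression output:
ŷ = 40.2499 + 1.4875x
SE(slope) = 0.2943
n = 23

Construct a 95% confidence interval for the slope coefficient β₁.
The 95% CI for β₁ is (0.8755, 2.0995)

Confidence interval for the slope:

The 95% CI for β₁ is: β̂₁ ± t*(α/2, n-2) × SE(β̂₁)

Step 1: Find critical t-value
- Confidence level = 0.95
- Degrees of freedom = n - 2 = 23 - 2 = 21
- t*(α/2, 21) = 2.0796

Step 2: Calculate margin of error
Margin = 2.0796 × 0.2943 = 0.6120

Step 3: Construct interval
CI = 1.4875 ± 0.6120
CI = (0.8755, 2.0995)

Interpretation: intervals built this way capture the true β₁ in 95% of repeated samples; here the plausible range for the per-unit effect of x on y is 0.8755 to 2.0995.
Since 0 is outside the interval, a two-sided test at α = 0.05 would reject H₀: β₁ = 0.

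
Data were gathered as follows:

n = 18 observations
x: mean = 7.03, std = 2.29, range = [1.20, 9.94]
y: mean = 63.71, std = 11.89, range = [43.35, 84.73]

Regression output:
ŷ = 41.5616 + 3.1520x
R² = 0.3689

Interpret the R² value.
The model explains 36.89% of the variance in y (R² = 0.3689), leaving 63.11% unexplained; the fit is moderate.

The coefficient of determination R² is the fraction of the total variation in y that the fitted line accounts for.

Here R² = 0.3689:
- Explained: 36.89% of the variation in y
- Unexplained (residual): 100% − 36.89% = 63.11%
- Rule of thumb (below 0.3 weak; 0.3 to below 0.7 moderate; 0.7 and above strong) → moderate

Calculation: R² = 1 − (SS_res / SS_tot), where SS_res is the sum of squared residuals and SS_tot the total sum of squares.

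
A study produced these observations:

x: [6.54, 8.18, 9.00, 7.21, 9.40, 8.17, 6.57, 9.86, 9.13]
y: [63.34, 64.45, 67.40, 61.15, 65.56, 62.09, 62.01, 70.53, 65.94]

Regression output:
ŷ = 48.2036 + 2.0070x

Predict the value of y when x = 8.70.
ŷ = 65.6645

x = 8.70 lies inside the observed range [6.54, 9.86], so the fitted equation applies directly:

ŷ = 48.2036 + 2.0070 × 8.70
ŷ = 48.2036 + 17.4609
ŷ = 65.6645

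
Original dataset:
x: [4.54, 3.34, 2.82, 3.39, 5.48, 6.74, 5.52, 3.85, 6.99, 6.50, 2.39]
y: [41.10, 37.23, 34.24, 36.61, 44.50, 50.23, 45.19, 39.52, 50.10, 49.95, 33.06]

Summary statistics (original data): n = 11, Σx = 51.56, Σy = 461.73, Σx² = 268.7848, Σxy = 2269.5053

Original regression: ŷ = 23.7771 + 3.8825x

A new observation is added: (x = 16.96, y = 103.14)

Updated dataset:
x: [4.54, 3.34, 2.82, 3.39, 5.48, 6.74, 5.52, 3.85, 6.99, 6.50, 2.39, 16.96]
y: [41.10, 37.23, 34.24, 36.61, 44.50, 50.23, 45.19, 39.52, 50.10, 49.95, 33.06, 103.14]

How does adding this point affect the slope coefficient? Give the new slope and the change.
The slope changes from 3.8825 to 4.8030 (change of +0.9205, or +23.7%).

x = 16.96 lies well outside the original x-range [2.39, 6.99] (x̄ ≈ 4.69), so this observation has high leverage and can move the slope substantially.

Step 1: Update the sums with the new point (n goes from 11 to 12)
Σx  = 51.56 + 16.96 = 68.52
Σy  = 461.73 + 103.14 = 564.87
Σx² = 268.7848 + 16.96² = 268.7848 + 287.6416 = 556.4264
Σxy = 2269.5053 + 16.96×103.14 = 2269.5053 + 1749.2544 = 4018.7597

Step 2: Recompute the slope with b₁ = (nΣxy − ΣxΣy) / (nΣx² − (Σx)²)
Numerator   = 12×4018.7597 − 68.52×564.87 = 48225.1164 − 38704.8924 = 9520.2240
Denominator = 12×556.4264 − 68.52² = 6677.1168 − 4694.9904 = 1982.1264
b₁(new) = 9520.2240 / 1982.1264 = 4.8030

(Same formula on the original sums: (11×2269.5053 − 51.56×461.73) / (11×268.7848 − 51.56²) = 1157.7595 / 298.1992 = 3.8825, matching the given fit.)

Step 3: Change in slope
Δβ₁ = 4.8030 − 3.8825 = +0.9205
Relative change = +0.9205 / 3.8825 × 100% = +23.7%
→ the slope increases when the point is added.

Because the point sits above the extension of the original line at a high-leverage x, it tilts the fit up.
In practice: check such a point for data-entry or measurement error; investigate whether it comes from the same population as the rest of the sample.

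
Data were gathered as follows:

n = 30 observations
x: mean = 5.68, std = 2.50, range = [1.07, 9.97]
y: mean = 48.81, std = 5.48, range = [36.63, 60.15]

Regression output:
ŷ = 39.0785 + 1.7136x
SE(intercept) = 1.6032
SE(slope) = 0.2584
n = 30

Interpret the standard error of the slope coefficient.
The slope 1.7136 is pinned down to within about ±0.2584 (one SE) by these data — relative uncertainty 15.1%, i.e. precise.

SE(β̂₁) = 0.2584 says: if we drew many samples of n = 30 from the same population and refit each time, the fitted slopes would scatter with a standard deviation of roughly 0.2584 around the true β₁.

Relative precision:
- SE / |β̂₁| = 0.2584 / 1.7136 = 15.1%
- Rule of thumb (under 20%: precise; 20% to under 50%: moderately precise; 50% or more: imprecise) → precise

Link to interval estimation: a confidence interval for β₁ is β̂₁ ± t* × 0.2584, so SE sets the half-width per unit of t*.

What drives SE(β̂₁): more residual scatter → larger SE; larger n (here n = 30) → smaller SE; wider spread of x values → smaller SE.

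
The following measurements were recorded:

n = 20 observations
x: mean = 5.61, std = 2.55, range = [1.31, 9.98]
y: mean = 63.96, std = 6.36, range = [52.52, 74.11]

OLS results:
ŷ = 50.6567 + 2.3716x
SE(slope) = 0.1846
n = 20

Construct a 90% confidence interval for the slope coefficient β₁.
The 90% CI for β₁ is (2.0515, 2.6917)

Confidence interval for the slope:

The 90% CI for β₁ is: β̂₁ ± t*(α/2, n-2) × SE(β̂₁)

Step 1: Find critical t-value
- Confidence level = 0.9
- Degrees of freedom = n - 2 = 20 - 2 = 18
- t*(α/2, 18) = 1.7341

Step 2: Calculate margin of error
Margin = 1.7341 × 0.1846 = 0.3201

Step 3: Construct interval
CI = 2.3716 ± 0.3201
CI = (2.0515, 2.6917)

Interpretation: intervals built this way capture the true β₁ in 90% of repeated samples; here the plausible range for the per-unit effect of x on y is 2.0515 to 2.6917.
Both endpoints are positive, so the data support a genuinely positive slope at this confidence level.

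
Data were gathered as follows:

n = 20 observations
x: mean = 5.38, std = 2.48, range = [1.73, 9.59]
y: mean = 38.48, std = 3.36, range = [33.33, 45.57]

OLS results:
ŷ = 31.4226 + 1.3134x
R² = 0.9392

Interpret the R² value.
The model explains 93.92% of the variance in y (R² = 0.9392), leaving 6.08% unexplained; the fit is strong.

The coefficient of determination R² is the fraction of the total variation in y that the fitted line accounts for.

Here R² = 0.9392:
- Explained: 93.92% of the variation in y
- Unexplained (residual): 100% − 93.92% = 6.08%
- Rule of thumb (below 0.3 weak; 0.3 to below 0.7 moderate; 0.7 and above strong) → strong

Calculation: R² = 1 − (SS_res / SS_tot), where SS_res is the sum of squared residuals and SS_tot the total sum of squares.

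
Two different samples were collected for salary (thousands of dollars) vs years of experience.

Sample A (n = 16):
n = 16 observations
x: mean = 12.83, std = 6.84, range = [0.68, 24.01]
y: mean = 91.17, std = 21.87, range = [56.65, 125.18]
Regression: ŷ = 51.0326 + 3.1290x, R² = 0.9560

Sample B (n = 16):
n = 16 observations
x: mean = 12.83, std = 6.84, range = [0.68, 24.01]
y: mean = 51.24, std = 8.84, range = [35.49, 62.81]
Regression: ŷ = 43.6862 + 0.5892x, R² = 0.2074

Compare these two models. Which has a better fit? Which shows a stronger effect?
Model A has the better fit (R² = 0.9560 vs 0.2074). Model A shows the stronger effect (|β₁| = 3.1290 vs 0.5892).

Model Comparison:

Goodness of fit (R²):
- Model A: R² = 0.9560 → 95.60% of variance in salary explained
- Model B: R² = 0.2074 → 20.74% of variance in salary explained
- 0.9560 > 0.2074 → Model A has the better fit

Effect size (slope magnitude):
- Model A: β₁ = 3.1290 → predicted salary rises 3.1290 thousand dollars per additional year of experience
- Model B: β₁ = 0.5892 → predicted salary rises 0.5892 thousand dollars per additional year of experience
- |3.1290| > |0.5892| → Model A shows the stronger marginal effect

Note: The two samples could reflect different populations, time periods, or measurement quality.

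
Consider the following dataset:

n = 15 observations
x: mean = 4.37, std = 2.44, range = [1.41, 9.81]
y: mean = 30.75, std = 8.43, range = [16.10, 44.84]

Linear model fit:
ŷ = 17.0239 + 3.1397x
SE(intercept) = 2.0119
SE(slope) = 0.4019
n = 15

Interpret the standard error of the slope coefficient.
SE(slope) = 0.4019 measures the uncertainty in the estimated slope. The coefficient is estimated precisely (SE/|β̂₁| = 12.8%).

SE(β̂₁) = s / √Sxx, where s is the residual standard deviation and Sxx = Σ(x − x̄)². It is the yardstick for how far β̂₁ = 3.1397 could plausibly be from the true slope.

Relative precision:
- SE / |β̂₁| = 0.4019 / 3.1397 = 12.8%
- Rule of thumb (under 20%: precise; 20% to under 50%: moderately precise; 50% or more: imprecise) → precise

Link to interval estimation: a confidence interval for β₁ is β̂₁ ± t* × 0.4019, so SE sets the half-width per unit of t*.

What drives SE(β̂₁): more residual scatter → larger SE; larger n (here n = 15) → smaller SE; wider spread of x values → smaller SE.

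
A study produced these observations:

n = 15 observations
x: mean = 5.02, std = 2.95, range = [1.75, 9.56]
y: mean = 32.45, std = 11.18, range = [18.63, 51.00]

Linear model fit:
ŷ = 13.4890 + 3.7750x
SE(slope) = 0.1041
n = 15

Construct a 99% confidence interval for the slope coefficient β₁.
The 99% CI for β₁ is (3.4614, 4.0886)

Confidence interval for the slope:

The 99% CI for β₁ is: β̂₁ ± t*(α/2, n-2) × SE(β̂₁)

Step 1: Find critical t-value
- Confidence level = 0.99
- Degrees of freedom = n - 2 = 15 - 2 = 13
- t*(α/2, 13) = 3.0123

Step 2: Calculate margin of error
Margin = 3.0123 × 0.1041 = 0.3136

Step 3: Construct interval
CI = 3.7750 ± 0.3136
CI = (3.4614, 4.0886)

Interpretation: We are 99% confident that the true slope β₁ lies between 3.4614 and 4.0886.
Both endpoints are positive, so the data support a genuinely positive slope at this confidence level.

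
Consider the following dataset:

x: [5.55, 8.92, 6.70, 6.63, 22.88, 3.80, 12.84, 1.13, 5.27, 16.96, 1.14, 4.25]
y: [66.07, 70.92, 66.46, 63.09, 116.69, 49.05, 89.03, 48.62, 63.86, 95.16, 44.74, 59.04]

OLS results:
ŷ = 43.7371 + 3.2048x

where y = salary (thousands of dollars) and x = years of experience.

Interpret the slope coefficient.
On average, salary is about 3.2048 thousand dollars higher for every extra year of experience.

The slope β₁ = 3.2048 gives the rate at which the fitted salary changes with experience.

Interpretation:
- Experience up by 1 year → predicted salary increases by 3.2048 thousand dollars
- This is a linear approximation: the same per-unit change is assumed across the whole observed x range
- The sign (+) gives the direction; the magnitude 3.2048 gives the size of the effect per year

(β₀ = 43.7371 is the fitted value at x = 0 and is not part of the slope interpretation.)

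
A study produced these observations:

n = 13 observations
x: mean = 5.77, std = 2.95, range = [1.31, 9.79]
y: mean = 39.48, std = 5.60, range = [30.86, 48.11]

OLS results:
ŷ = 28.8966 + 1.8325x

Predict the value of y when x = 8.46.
ŷ = 44.3996

x = 8.46 lies inside the observed range [1.31, 9.79], so the fitted equation applies directly:

ŷ = 28.8966 + 1.8325 × 8.46
ŷ = 28.8966 + 15.5030
ŷ = 44.3996

This is a point prediction; actual observations scatter around it by roughly the residual standard deviation.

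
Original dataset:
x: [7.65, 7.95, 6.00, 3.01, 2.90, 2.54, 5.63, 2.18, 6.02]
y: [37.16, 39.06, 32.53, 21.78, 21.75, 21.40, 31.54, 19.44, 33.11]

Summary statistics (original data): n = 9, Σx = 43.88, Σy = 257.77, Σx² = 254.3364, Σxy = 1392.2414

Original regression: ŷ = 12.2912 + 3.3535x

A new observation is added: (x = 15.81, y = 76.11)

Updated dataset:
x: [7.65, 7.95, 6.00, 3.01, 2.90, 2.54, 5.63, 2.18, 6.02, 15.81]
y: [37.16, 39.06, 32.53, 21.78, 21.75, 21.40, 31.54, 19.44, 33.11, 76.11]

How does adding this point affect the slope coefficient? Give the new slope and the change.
New slope β₁ = 4.0716 versus 3.3535 before: a change of +0.7181 (+21.4%).

The new point has HIGH LEVERAGE: x = 15.81 is far from the original mean x̄ = 43.88/9 ≈ 4.88 (original range [2.18, 7.95]).

Step 1: Update the sums with the new point (n goes from 9 to 10)
Σx  = 43.88 + 15.81 = 59.69
Σy  = 257.77 + 76.11 = 333.88
Σx² = 254.3364 + 15.81² = 254.3364 + 249.9561 = 504.2925
Σxy = 1392.2414 + 15.81×76.11 = 1392.2414 + 1203.2991 = 2595.5405

Step 2: Recompute the slope with b₁ = (nΣxy − ΣxΣy) / (nΣx² − (Σx)²)
Numerator   = 10×2595.5405 − 59.69×333.88 = 25955.4050 − 19929.2972 = 6026.1078
Denominator = 10×504.2925 − 59.69² = 5042.9250 − 3562.8961 = 1480.0289
b₁(new) = 6026.1078 / 1480.0289 = 4.0716

(Same formula on the original sums: (9×1392.2414 − 43.88×257.77) / (9×254.3364 − 43.88²) = 1219.2250 / 363.5732 = 3.3535, matching the given fit.)

Step 3: Change in slope
Δβ₁ = 4.0716 − 3.3535 = +0.7181
Relative change = +0.7181 / 3.3535 × 100% = +21.4%
→ the slope increases when the point is added.

A high-leverage point only changes the slope if it is off the original line; here y = 76.11 is above the original trend, so the slope increases.
In practice: investigate whether it comes from the same population as the rest of the sample.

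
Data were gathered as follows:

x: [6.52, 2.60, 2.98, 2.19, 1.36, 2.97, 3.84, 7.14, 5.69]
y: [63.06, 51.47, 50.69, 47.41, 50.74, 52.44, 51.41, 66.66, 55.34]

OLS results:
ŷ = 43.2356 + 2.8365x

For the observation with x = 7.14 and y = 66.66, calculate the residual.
Residual = 3.1718

The residual is the difference between the actual value and the predicted value:

Residual = y - ŷ

Step 1: Calculate predicted value
ŷ = 43.2356 + 2.8365 × 7.14
ŷ = 63.4882

Step 2: Calculate residual
Residual = 66.66 - 63.4882
Residual = 3.1718

The residual is positive, so the observed y = 66.66 sits above the regression line (the line underestimates it by 3.1718).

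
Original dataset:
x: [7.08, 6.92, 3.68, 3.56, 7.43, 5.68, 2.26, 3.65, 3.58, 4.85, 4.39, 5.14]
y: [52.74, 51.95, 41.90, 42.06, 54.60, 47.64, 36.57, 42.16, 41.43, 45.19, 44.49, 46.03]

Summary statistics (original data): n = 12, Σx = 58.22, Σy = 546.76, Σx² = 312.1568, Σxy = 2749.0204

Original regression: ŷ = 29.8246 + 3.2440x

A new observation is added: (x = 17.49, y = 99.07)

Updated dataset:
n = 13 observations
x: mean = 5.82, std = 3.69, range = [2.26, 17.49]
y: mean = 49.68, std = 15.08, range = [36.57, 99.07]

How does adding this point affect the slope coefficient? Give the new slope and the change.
New slope β₁ = 4.0678 versus 3.2440 before: a change of +0.8238 (+25.4%).

The new point has HIGH LEVERAGE: x = 17.49 is far from the original mean x̄ = 58.22/12 ≈ 4.85 (original range [2.26, 7.43]).

Step 1: Update the sums with the new point (n goes from 12 to 13)
Σx  = 58.22 + 17.49 = 75.71
Σy  = 546.76 + 99.07 = 645.83
Σx² = 312.1568 + 17.49² = 312.1568 + 305.9001 = 618.0569
Σxy = 2749.0204 + 17.49×99.07 = 2749.0204 + 1732.7343 = 4481.7547

Step 2: Recompute the slope with b₁ = (nΣxy − ΣxΣy) / (nΣx² − (Σx)²)
Numerator   = 13×4481.7547 − 75.71×645.83 = 58262.8111 − 48895.7893 = 9367.0218
Denominator = 13×618.0569 − 75.71² = 8034.7397 − 5732.0041 = 2302.7356
b₁(new) = 9367.0218 / 2302.7356 = 4.0678

(Same formula on the original sums: (12×2749.0204 − 58.22×546.76) / (12×312.1568 − 58.22²) = 1155.8776 / 356.3132 = 3.2440, matching the given fit.)

Step 3: Change in slope
Δβ₁ = 4.0678 − 3.2440 = +0.8238
Relative change = +0.8238 / 3.2440 × 100% = +25.4%
→ the slope increases when the point is added.

A high-leverage point only changes the slope if it is off the original line; here y = 99.07 is above the original trend, so the slope increases.
In practice: refit with and without it and report both if conclusions differ; investigate whether it comes from the same population as the rest of the sample.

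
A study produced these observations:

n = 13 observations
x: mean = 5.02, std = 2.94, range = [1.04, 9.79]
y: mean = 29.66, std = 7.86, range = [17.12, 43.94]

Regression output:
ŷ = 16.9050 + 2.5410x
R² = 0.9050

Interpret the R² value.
The model explains 90.50% of the variance in y (R² = 0.9050), leaving 9.50% unexplained; the fit is strong.

The coefficient of determination R² is the fraction of the total variation in y that the fitted line accounts for.

Here R² = 0.9050:
- Explained: 90.50% of the variation in y
- Unexplained (residual): 100% − 90.50% = 9.50%
- Rule of thumb (below 0.3 weak; 0.3 to below 0.7 moderate; 0.7 and above strong) → strong

Calculation: R² = 1 − (SS_res / SS_tot), where SS_res is the sum of squared residuals and SS_tot the total sum of squares.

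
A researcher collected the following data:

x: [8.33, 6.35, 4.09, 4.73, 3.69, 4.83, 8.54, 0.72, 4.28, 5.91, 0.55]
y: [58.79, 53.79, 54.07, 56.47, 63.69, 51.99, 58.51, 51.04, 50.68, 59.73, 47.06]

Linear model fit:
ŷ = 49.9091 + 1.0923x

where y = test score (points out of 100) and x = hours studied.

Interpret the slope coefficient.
An increase of one hour in study time is associated with a 1.0923 points increase in predicted test score.

β₁ = 1.0923 is the change in predicted test score (points) per additional hour of study time.

Interpretation:
- Study time up by 1 hour → predicted test score increases by 1.0923 points
- The effect is assumed constant over the observed range of x (linearity)
- The sign (+) gives the direction; the magnitude 1.0923 gives the size of the effect per hour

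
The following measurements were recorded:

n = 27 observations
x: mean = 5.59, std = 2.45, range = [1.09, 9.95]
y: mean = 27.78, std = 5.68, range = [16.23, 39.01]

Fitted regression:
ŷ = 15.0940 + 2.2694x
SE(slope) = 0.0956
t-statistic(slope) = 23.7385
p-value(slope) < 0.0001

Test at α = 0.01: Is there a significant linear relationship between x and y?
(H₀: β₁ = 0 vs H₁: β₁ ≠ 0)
Reject H₀: p-value < 0.0001 < α = 0.01. The linear relationship is significant at the 1% level.

Hypothesis test for the slope coefficient:

H₀: β₁ = 0 (no linear relationship)
H₁: β₁ ≠ 0 (linear relationship exists)

Test statistic: t = β̂₁ / SE(β̂₁) = 2.2694 / 0.0956 = 23.7385

The p-value (<0.0001) is the probability, under H₀, of a t-statistic at least as extreme as |t| = 23.7385 (two-sided, df = n − 2 = 25).

Decision rule: reject H₀ if p-value < α.
p-value < 0.0001 < α = 0.01 → reject H₀.

There is sufficient evidence at the 1% significance level to conclude that a linear relationship exists between x and y.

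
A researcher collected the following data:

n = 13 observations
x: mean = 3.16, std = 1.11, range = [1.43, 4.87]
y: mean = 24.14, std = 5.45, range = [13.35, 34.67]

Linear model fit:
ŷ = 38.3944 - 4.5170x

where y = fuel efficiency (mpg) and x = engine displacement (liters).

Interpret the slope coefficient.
An increase of one liter in engine displacement is associated with a 4.5170 mpg decrease in predicted fuel efficiency.

β₁ = -4.5170 is the change in predicted fuel efficiency (mpg) per additional liter of engine displacement.

Interpretation:
- Engine displacement up by 1 liter → predicted fuel efficiency decreases by 4.5170 mpg
- The effect is assumed constant over the observed range of x (linearity)

(β₀ = 38.3944 is the fitted value at x = 0 and is not part of the slope interpretation.)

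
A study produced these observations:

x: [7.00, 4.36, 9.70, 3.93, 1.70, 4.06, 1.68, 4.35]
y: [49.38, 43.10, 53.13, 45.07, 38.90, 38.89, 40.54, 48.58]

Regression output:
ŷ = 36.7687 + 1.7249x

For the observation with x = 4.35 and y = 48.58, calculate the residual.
Residual = 4.3080

The residual is the difference between the actual value and the predicted value:

Residual = y - ŷ

Step 1: Calculate predicted value
ŷ = 36.7687 + 1.7249 × 4.35
ŷ = 44.2720

Step 2: Calculate residual
Residual = 48.58 - 44.2720
Residual = 4.3080

Interpretation: the model underestimates the actual value by 4.3080 at this point (positive residual → observation lies above the fitted line).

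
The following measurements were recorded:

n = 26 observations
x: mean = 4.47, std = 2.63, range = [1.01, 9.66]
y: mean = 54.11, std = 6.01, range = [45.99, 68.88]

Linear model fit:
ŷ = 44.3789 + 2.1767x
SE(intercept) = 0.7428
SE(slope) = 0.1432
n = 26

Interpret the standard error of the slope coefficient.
SE(β̂₁) = 0.1432 is the estimated standard deviation of the slope estimate across repeated samples; relative to β̂₁ = 2.1767 that is 6.6%, a precise estimate.

SE(β̂₁) = 0.1432 says: if we drew many samples of n = 26 from the same population and refit each time, the fitted slopes would scatter with a standard deviation of roughly 0.1432 around the true β₁.

Relative precision:
- SE / |β̂₁| = 0.1432 / 2.1767 = 6.6%
- Rule of thumb (under 20%: precise; 20% to under 50%: moderately precise; 50% or more: imprecise) → precise

Link to interval estimation: a confidence interval for β₁ is β̂₁ ± t* × 0.1432, so SE sets the half-width per unit of t*.

What drives SE(β̂₁): wider spread of x values → smaller SE; larger n (here n = 26) → smaller SE; more residual scatter → larger SE.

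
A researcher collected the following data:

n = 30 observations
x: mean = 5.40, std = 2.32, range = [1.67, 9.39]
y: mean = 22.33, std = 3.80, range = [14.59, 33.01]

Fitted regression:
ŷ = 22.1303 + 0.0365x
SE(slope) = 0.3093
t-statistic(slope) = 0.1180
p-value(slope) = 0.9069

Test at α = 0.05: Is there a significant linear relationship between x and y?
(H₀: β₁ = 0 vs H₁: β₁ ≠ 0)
Fail to reject H₀: p-value = 0.9069 ≥ α = 0.05. The linear relationship is not significant at the 5% level.

Hypothesis test for the slope coefficient:

H₀: β₁ = 0 (no linear relationship)
H₁: β₁ ≠ 0 (linear relationship exists)

Test statistic: t = β̂₁ / SE(β̂₁) = 0.0365 / 0.3093 = 0.1180

p = 0.9069: how often a slope estimate this far from 0 (in SE units) would arise by chance if β₁ were truly 0.

Decision rule: reject H₀ if p-value < α.
p-value = 0.9069 ≥ α = 0.05 → fail to reject H₀.

Conclusion: the linear association between x and y is not significant at the 5% level.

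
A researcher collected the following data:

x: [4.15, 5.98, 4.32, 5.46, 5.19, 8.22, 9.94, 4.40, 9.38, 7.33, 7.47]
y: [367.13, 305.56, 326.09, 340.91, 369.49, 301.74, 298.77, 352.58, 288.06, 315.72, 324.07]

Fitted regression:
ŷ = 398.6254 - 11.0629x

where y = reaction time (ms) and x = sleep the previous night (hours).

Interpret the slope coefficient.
For each additional hour of sleep, predicted reaction time decreases by approximately 11.0629 ms.

β₁ = -11.0629 is the change in predicted reaction time (ms) per additional hour of sleep.

Interpretation:
- Sleep up by 1 hour → predicted reaction time decreases by 11.0629 ms
- This is a linear approximation: the same per-unit change is assumed across the whole observed x range
- The sign (−) gives the direction; the magnitude 11.0629 gives the size of the effect per hour

The intercept β₀ = 398.6254 is the predicted reaction time when sleep = 0; since the smallest observed x is 4.15, this is an extrapolation and mainly anchors the line.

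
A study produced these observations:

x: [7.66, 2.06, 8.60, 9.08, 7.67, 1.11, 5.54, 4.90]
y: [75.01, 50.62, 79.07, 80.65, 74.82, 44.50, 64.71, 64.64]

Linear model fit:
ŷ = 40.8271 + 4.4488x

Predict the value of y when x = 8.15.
ŷ = 77.0848

Plug x = 8.15 into the fitted line:

ŷ = 40.8271 + 4.4488 × 8.15
ŷ = 40.8271 + 36.2577
ŷ = 77.0848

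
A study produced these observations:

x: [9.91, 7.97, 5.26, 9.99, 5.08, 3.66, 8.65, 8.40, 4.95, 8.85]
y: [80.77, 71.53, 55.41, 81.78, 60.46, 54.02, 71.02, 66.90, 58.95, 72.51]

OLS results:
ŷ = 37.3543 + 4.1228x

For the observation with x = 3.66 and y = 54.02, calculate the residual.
Residual = 1.5763

The residual is the difference between the actual value and the predicted value:

Residual = y - ŷ

Step 1: Calculate predicted value
ŷ = 37.3543 + 4.1228 × 3.66
ŷ = 52.4437

Step 2: Calculate residual
Residual = 54.02 - 52.4437
Residual = 1.5763

Interpretation: the model underestimates the actual value by 1.5763 at this point (positive residual → observation lies above the fitted line).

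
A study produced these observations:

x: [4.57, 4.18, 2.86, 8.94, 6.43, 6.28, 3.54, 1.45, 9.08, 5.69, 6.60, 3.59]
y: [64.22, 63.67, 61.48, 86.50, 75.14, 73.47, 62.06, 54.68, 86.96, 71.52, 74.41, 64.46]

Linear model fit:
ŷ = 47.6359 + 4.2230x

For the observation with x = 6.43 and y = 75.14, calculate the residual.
Residual = 0.3502

The residual is the difference between the actual value and the predicted value:

Residual = y - ŷ

Step 1: Calculate predicted value
ŷ = 47.6359 + 4.2230 × 6.43
ŷ = 74.7898

Step 2: Calculate residual
Residual = 75.14 - 74.7898
Residual = 0.3502

Sign check: y > ŷ, so the point is above the line and the fit underestimates here.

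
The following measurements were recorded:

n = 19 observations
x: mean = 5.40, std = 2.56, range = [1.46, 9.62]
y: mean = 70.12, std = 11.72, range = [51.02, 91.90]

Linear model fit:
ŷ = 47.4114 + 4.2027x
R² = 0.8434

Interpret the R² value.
The model explains 84.34% of the variance in y (R² = 0.8434), leaving 15.66% unexplained; the fit is strong.

The coefficient of determination R² is the fraction of the total variation in y that the fitted line accounts for.

Here R² = 0.8434:
- Explained: 84.34% of the variation in y
- Unexplained (residual): 100% − 84.34% = 15.66%
- Rule of thumb (below 0.3 weak; 0.3 to below 0.7 moderate; 0.7 and above strong) → strong

Calculation: R² = 1 − (SS_res / SS_tot), where SS_res is the sum of squared residuals and SS_tot the total sum of squares.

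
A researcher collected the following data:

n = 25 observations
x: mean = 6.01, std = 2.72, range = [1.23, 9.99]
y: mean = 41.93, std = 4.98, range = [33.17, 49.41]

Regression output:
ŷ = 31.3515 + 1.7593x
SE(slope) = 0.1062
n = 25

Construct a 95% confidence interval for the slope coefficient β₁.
The 95% CI for β₁ is (1.5396, 1.9790)

Confidence interval for the slope:

The 95% CI for β₁ is: β̂₁ ± t*(α/2, n-2) × SE(β̂₁)

Step 1: Find critical t-value
- Confidence level = 0.95
- Degrees of freedom = n - 2 = 25 - 2 = 23
- t*(α/2, 23) = 2.0687

Step 2: Calculate margin of error
Margin = 2.0687 × 0.1062 = 0.2197

Step 3: Construct interval
CI = 1.7593 ± 0.2197
CI = (1.5396, 1.9790)

Interpretation: intervals built this way capture the true β₁ in 95% of repeated samples; here the plausible range for the per-unit effect of x on y is 1.5396 to 1.9790.
Both endpoints are positive, so the data support a genuinely positive slope at this confidence level.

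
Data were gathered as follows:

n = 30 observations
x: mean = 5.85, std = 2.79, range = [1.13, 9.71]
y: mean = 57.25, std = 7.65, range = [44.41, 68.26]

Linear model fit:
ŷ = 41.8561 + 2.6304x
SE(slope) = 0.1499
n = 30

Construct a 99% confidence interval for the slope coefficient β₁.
The 99% CI for β₁ is (2.2162, 3.0446)

Confidence interval for the slope:

The 99% CI for β₁ is: β̂₁ ± t*(α/2, n-2) × SE(β̂₁)

Step 1: Find critical t-value
- Confidence level = 0.99
- Degrees of freedom = n - 2 = 30 - 2 = 28
- t*(α/2, 28) = 2.7633

Step 2: Calculate margin of error
Margin = 2.7633 × 0.1499 = 0.4142

Step 3: Construct interval
CI = 2.6304 ± 0.4142
CI = (2.2162, 3.0446)

Interpretation: We are 99% confident that the true slope β₁ lies between 2.2162 and 3.0446.
Since 0 is outside the interval, a two-sided test at α = 0.01 would reject H₀: β₁ = 0.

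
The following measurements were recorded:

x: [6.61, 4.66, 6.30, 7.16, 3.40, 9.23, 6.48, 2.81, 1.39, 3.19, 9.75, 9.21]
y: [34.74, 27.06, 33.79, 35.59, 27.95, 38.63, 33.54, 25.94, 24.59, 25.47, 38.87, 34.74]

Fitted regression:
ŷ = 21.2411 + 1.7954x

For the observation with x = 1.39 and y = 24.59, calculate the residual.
Residual = 0.8533

The residual is the difference between the actual value and the predicted value:

Residual = y - ŷ

Step 1: Calculate predicted value
ŷ = 21.2411 + 1.7954 × 1.39
ŷ = 23.7367

Step 2: Calculate residual
Residual = 24.59 - 23.7367
Residual = 0.8533

Interpretation: the model underestimates the actual value by 0.8533 at this point (positive residual → observation lies above the fitted line).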